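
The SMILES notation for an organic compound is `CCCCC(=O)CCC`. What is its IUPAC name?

octan-4-one

The longest carbon chain that includes the carbonyl has 8 carbons, so the parent hydride is octane.
The highest-priority functional group is a ketone (C=O on an internal carbon), so the name ends in -one.
Choose the numbering such that numbering from this end puts the carbonyl group at C-4 rather than C-5.
That gives the carbonyl at C-4.
Assembling the pieces gives octan-4-one.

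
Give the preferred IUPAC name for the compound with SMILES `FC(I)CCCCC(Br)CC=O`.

3-bromo-8-fluoro-8-iodooctanal

The longest carbon chain that includes the –CHO group has 8 carbons, so the parent hydride is octane.
The principal characteristic group is an aldehyde (terminal –CHO), named with the suffix -al.
The numbering direction is chosen so that the aldehyde carbon is C-1 by definition.
With this numbering: a bromo group at C-3; a fluoro group at C-8; an iodo group at C-8.
The substituents are ordered alphabetically, ignoring any di-/tri- multipliers.
Putting it together: 3-bromo-8-fluoro-8-iodooctanal.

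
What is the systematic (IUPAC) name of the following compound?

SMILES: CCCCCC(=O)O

Counting along the main chain through the –COOH group gives 6 carbons: the parent is hexane.
A carboxylic acid (terminal –COOH) is the principal characteristic group, giving the suffix -oic acid.
Choose the numbering such that the carboxylic acid carbon is C-1 by definition.
Assembling the pieces gives hexanoic acid.

hexanoic acid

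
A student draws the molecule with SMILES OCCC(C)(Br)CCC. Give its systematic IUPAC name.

3-bromo-3-methylhexan-1-ol

The longest chain bearing the –OH group is 6 carbons long (hexane).
The principal characteristic group is an alcohol (–OH), named with the suffix -ol.
The numbering direction is chosen so that numbering from this end puts the hydroxyl group at C-1 rather than C-6.
With this numbering: the hydroxyl at C-1; a bromo group at C-3; a methyl group at C-3.
The substituents are ordered alphabetically, ignoring any di-/tri- multipliers.
Putting it together: 3-bromo-3-methylhexan-1-ol.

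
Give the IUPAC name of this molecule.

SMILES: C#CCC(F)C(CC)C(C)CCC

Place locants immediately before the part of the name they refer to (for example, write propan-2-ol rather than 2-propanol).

The longest carbon chain that includes the multiple bond has 9 carbons, so the parent hydride is nonane.
There is one C≡C triple bond, indicated by the ending -yne.
Choose the numbering such that numbering from this end puts the triple bond at C-1 rather than C-8.
That gives the triple bond between C-1 and C-2; an ethyl group at C-5; a fluoro group at C-4; a methyl group at C-6.
The substituents are ordered alphabetically, ignoring any di-/tri- multipliers.
Assembling the pieces gives 5-ethyl-4-fluoro-6-methylnon-1-yne.

5-ethyl-4-fluoro-6-methylnon-1-yne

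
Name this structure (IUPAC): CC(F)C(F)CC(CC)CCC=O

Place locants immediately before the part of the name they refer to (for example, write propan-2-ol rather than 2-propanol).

The longest chain bearing the –CHO group is 8 carbons long (octane).
The highest-priority functional group is an aldehyde (terminal –CHO), so the name ends in -al.
The numbering direction is chosen so that the aldehyde carbon is C-1 by definition.
That gives an ethyl group at C-4; fluoro groups at C-6 and C-7.
The substituents are ordered alphabetically, ignoring any di-/tri- multipliers.
Putting it together: 4-ethyl-6,7-difluorooctanal.

4-ethyl-6,7-difluorooctanal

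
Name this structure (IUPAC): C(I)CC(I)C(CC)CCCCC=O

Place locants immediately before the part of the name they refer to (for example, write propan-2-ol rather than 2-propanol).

The longest chain bearing the –CHO group is 9 carbons long (nonane).
An aldehyde (terminal –CHO) is the principal characteristic group, giving the suffix -al.
Choose the numbering such that the aldehyde carbon is C-1 by definition.
That gives an ethyl group at C-6; iodo groups at C-7 and C-9.
Substituent prefixes are cited in alphabetical order (multiplying prefixes like di-/tri- are ignored for ordering).
The name is 6-ethyl-7,9-diiodononanal.

6-ethyl-7,9-diiodononanal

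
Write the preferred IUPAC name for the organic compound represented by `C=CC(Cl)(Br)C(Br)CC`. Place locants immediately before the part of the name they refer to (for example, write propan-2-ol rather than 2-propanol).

The longest carbon chain that includes the multiple bond has 6 carbons, so the parent hydride is hexane.
There is one C=C double bond, indicated by the ending -ene.
Number the chain so that numbering from this end puts the double bond at C-1 rather than C-5.
That gives the double bond between C-1 and C-2; bromo groups at C-3 and C-4; a chloro group at C-3.
Prefixes are listed alphabetically: bromo, chloro.
The name is 3,4-dibromo-3-chlorohex-1-ene.

3,4-dibromo-3-chlorohex-1-ene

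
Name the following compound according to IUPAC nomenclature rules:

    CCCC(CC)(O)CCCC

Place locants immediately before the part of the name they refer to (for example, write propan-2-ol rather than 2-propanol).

4-ethyloctan-4-ol

The longest chain bearing the –OH group is 8 carbons long (octane).
An alcohol (–OH) is the principal characteristic group, giving the suffix -ol.
Choose the numbering such that numbering from this end puts the hydroxyl group at C-4 rather than C-5.
With this numbering: the hydroxyl at C-4; an ethyl group at C-4.
The name is 4-ethyloctan-4-ol.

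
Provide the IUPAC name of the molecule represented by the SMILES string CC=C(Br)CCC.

3-bromohex-2-ene

The longest carbon chain that includes the multiple bond has 6 carbons, so the parent hydride is hexane.
There is one C=C double bond, indicated by the ending -ene.
Number the chain so that numbering from this end puts the double bond at C-2 rather than C-4.
With this numbering: the double bond between C-2 and C-3; a bromo group at C-3.
Putting it together: 3-bromohex-2-ene.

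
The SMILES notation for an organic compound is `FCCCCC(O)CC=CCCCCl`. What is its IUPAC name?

11-chloro-1-fluoroundec-7-en-5-ol

The longest chain bearing the –OH group and the multiple bond is 11 carbons long (undecane).
The principal characteristic group is an alcohol (–OH), named with the suffix -ol.
There is one C=C double bond, indicated by the ending -ene.
The numbering direction is chosen so that numbering from this end puts the hydroxyl group at C-5 rather than C-7.
This places the hydroxyl at C-5; the double bond between C-7 and C-8; a chloro group at C-11; a fluoro group at C-1.
Substituent prefixes are cited in alphabetical order (multiplying prefixes like di-/tri- are ignored for ordering).
The name is 11-chloro-1-fluoroundec-7-en-5-ol.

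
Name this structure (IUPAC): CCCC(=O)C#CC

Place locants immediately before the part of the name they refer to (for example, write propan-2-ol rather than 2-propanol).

hept-2-yn-4-one

Counting along the main chain through the carbonyl and the multiple bond gives 7 carbons: the parent is heptane.
A ketone (C=O on an internal carbon) is the principal characteristic group, giving the suffix -one.
The chain contains a C≡C triple bond, so the unsaturation ending is -yne.
Number the chain so that numbering from this end puts the triple bond at C-2 rather than C-5.
That gives the carbonyl at C-4; the triple bond between C-2 and C-3.
Assembling the pieces gives hept-2-yn-4-one.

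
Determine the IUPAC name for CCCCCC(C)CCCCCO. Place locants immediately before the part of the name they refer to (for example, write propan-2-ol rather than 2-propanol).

Counting along the main chain through the –OH group gives 11 carbons: the parent is undecane.
The highest-priority functional group is an alcohol (–OH), so the name ends in -ol.
Number the chain so that numbering from this end puts the hydroxyl group at C-1 rather than C-11.
This places the hydroxyl at C-1; a methyl group at C-6.
The name is 6-methylundecan-1-ol.

6-methylundecan-1-ol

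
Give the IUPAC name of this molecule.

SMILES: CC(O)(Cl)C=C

2-chlorobut-3-en-2-ol

The longest chain bearing the –OH group and the multiple bond is 4 carbons long (butane).
An alcohol (–OH) is the principal characteristic group, giving the suffix -ol.
The chain contains a C=C double bond, so the unsaturation ending is -ene.
Choose the numbering such that numbering from this end puts the hydroxyl group at C-2 rather than C-3.
That gives the hydroxyl at C-2; the double bond between C-3 and C-4; a chloro group at C-2.
Putting it together: 2-chlorobut-3-en-2-ol.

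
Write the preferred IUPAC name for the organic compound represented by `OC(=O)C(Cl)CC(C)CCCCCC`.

2-chloro-4-methyldecanoic acid

The longest carbon chain that includes the –COOH group has 10 carbons, so the parent hydride is decane.
The principal characteristic group is a carboxylic acid (terminal –COOH), named with the suffix -oic acid.
The numbering direction is chosen so that the carboxylic acid carbon is C-1 by definition.
That gives a chloro group at C-2; a methyl group at C-4.
Prefixes are listed alphabetically: chloro, methyl.
The name is 2-chloro-4-methyldecanoic acid.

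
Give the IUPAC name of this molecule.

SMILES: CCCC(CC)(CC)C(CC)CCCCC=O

6,7,7-triethyldecanal

The longest chain bearing the –CHO group is 10 carbons long (decane).
The highest-priority functional group is an aldehyde (terminal –CHO), so the name ends in -al.
The numbering direction is chosen so that the aldehyde carbon is C-1 by definition.
With this numbering: ethyl groups at C-6 and C-7 (×2).
Putting it together: 6,7,7-triethyldecanal.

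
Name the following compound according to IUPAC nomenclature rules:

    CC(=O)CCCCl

The longest chain bearing the carbonyl is 5 carbons long (pentane).
The highest-priority functional group is a ketone (C=O on an internal carbon), so the name ends in -one.
Number the chain so that numbering from this end puts the carbonyl group at C-2 rather than C-4.
That gives the carbonyl at C-2; a chloro group at C-5.
Putting it together: 5-chloropentan-2-one.

5-chloropentan-2-one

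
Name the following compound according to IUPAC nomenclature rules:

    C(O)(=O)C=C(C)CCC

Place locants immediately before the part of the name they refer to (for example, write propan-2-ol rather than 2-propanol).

The longest chain bearing the –COOH group and the multiple bond is 6 carbons long (hexane).
The highest-priority functional group is a carboxylic acid (terminal –COOH), so the name ends in -oic acid.
There is one C=C double bond, indicated by the ending -ene.
The numbering direction is chosen so that the carboxylic acid carbon is C-1 by definition.
That gives the double bond between C-2 and C-3; a methyl group at C-3.
Assembling the pieces gives 3-methylhex-2-enoic acid.

3-methylhex-2-enoic acid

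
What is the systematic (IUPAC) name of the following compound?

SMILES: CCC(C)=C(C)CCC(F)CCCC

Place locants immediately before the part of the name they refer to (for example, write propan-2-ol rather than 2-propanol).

7-fluoro-3,4-dimethylundec-3-ene

The longest carbon chain that includes the multiple bond has 11 carbons, so the parent hydride is undecane.
A C=C double bond in the chain gives the infix -ene-.
Choose the numbering such that numbering from this end puts the double bond at C-3 rather than C-8.
With this numbering: the double bond between C-3 and C-4; a fluoro group at C-7; methyl groups at C-3 and C-4.
Prefixes are listed alphabetically: fluoro, methyl.
Assembling the pieces gives 7-fluoro-3,4-dimethylundec-3-ene.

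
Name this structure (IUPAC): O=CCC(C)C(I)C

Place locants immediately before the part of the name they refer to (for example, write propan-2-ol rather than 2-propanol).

4-iodo-3-methylpentanal

Counting along the main chain through the –CHO group gives 5 carbons: the parent is pentane.
An aldehyde (terminal –CHO) is the principal characteristic group, giving the suffix -al.
Choose the numbering such that the aldehyde carbon is C-1 by definition.
With this numbering: an iodo group at C-4; a methyl group at C-3.
The substituents are ordered alphabetically, ignoring any di-/tri- multipliers.
The name is 4-iodo-3-methylpentanal.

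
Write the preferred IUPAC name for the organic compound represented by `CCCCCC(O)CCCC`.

decan-5-ol

The longest carbon chain that includes the –OH group has 10 carbons, so the parent hydride is decane.
The principal characteristic group is an alcohol (–OH), named with the suffix -ol.
Choose the numbering such that numbering from this end puts the hydroxyl group at C-5 rather than C-6.
This places the hydroxyl at C-5.
Putting it together: decan-5-ol.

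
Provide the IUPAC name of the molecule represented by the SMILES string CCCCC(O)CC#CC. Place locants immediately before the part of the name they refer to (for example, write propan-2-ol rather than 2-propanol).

The longest carbon chain that includes the –OH group and the multiple bond has 9 carbons, so the parent hydride is nonane.
The principal characteristic group is an alcohol (–OH), named with the suffix -ol.
A C≡C triple bond in the chain gives the infix -yne-.
Number the chain so that numbering from this end puts the triple bond at C-2 rather than C-7.
This places the hydroxyl at C-5; the triple bond between C-2 and C-3.
Putting it together: non-2-yn-5-ol.

non-2-yn-5-ol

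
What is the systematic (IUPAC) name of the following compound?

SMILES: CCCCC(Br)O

1-bromopentan-1-ol

Counting along the main chain through the –OH group gives 5 carbons: the parent is pentane.
An alcohol (–OH) is the principal characteristic group, giving the suffix -ol.
Number the chain so that numbering from this end puts the hydroxyl group at C-1 rather than C-5.
With this numbering: the hydroxyl at C-1; a bromo group at C-1.
Putting it together: 1-bromopentan-1-ol.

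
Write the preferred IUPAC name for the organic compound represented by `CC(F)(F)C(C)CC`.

2,2-difluoro-3-methylpentane

The parent chain contains 5 carbons (pentane).
Number the chain so that the substituent locant set {2,2,3} is lower than {3,4,4} at the first point of difference.
This places two fluoro groups at C-2; a methyl group at C-3.
The substituents are ordered alphabetically, ignoring any di-/tri- multipliers.
The name is 2,2-difluoro-3-methylpentane.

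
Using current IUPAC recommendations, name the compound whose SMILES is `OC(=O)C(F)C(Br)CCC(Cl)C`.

The longest carbon chain that includes the –COOH group has 7 carbons, so the parent hydride is heptane.
The principal characteristic group is a carboxylic acid (terminal –COOH), named with the suffix -oic acid.
Number the chain so that the carboxylic acid carbon is C-1 by definition.
This places a bromo group at C-3; a chloro group at C-6; a fluoro group at C-2.
The substituents are ordered alphabetically, ignoring any di-/tri- multipliers.
Putting it together: 3-bromo-6-chloro-2-fluoroheptanoic acid.

3-bromo-6-chloro-2-fluoroheptanoic acid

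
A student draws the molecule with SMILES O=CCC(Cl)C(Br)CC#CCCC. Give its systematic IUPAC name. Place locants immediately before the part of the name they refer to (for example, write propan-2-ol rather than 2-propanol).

The longest chain bearing the –CHO group and the multiple bond is 10 carbons long (decane).
The highest-priority functional group is an aldehyde (terminal –CHO), so the name ends in -al.
There is one C≡C triple bond, indicated by the ending -yne.
Number the chain so that the aldehyde carbon is C-1 by definition.
This places the triple bond between C-6 and C-7; a bromo group at C-4; a chloro group at C-3.
The substituents are ordered alphabetically, ignoring any di-/tri- multipliers.
The name is 4-bromo-3-chlorodec-6-ynal.

4-bromo-3-chlorodec-6-ynal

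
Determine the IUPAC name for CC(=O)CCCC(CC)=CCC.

The longest carbon chain that includes the carbonyl and the multiple bond has 9 carbons, so the parent hydride is nonane.
The highest-priority functional group is a ketone (C=O on an internal carbon), so the name ends in -one.
The chain contains a C=C double bond, so the unsaturation ending is -ene.
Number the chain so that numbering from this end puts the carbonyl group at C-2 rather than C-8.
That gives the carbonyl at C-2; the double bond between C-6 and C-7; an ethyl group at C-6.
Assembling the pieces gives 6-ethylnon-6-en-2-one.

6-ethylnon-6-en-2-one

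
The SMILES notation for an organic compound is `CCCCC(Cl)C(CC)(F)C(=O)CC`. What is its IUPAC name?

The longest chain bearing the carbonyl is 9 carbons long (nonane).
The highest-priority functional group is a ketone (C=O on an internal carbon), so the name ends in -one.
The numbering direction is chosen so that numbering from this end puts the carbonyl group at C-3 rather than C-7.
That gives the carbonyl at C-3; a chloro group at C-5; an ethyl group at C-4; a fluoro group at C-4.
Substituent prefixes are cited in alphabetical order (multiplying prefixes like di-/tri- are ignored for ordering).
Putting it together: 5-chloro-4-ethyl-4-fluorononan-3-one.

5-chloro-4-ethyl-4-fluorononan-3-one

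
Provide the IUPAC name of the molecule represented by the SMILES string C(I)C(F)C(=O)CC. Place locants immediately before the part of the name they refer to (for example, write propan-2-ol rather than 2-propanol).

Counting along the main chain through the carbonyl gives 5 carbons: the parent is pentane.
The highest-priority functional group is a ketone (C=O on an internal carbon), so the name ends in -one.
Choose the numbering such that the substituent locant set {1,2} is lower than {4,5} at the first point of difference.
That gives the carbonyl at C-3; a fluoro group at C-2; an iodo group at C-1.
The substituents are ordered alphabetically, ignoring any di-/tri- multipliers.
The name is 2-fluoro-1-iodopentan-3-one.

2-fluoro-1-iodopentan-3-one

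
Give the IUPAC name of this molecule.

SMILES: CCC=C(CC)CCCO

4-ethylhept-4-en-1-ol

The longest chain bearing the –OH group and the multiple bond is 7 carbons long (heptane).
An alcohol (–OH) is the principal characteristic group, giving the suffix -ol.
The chain contains a C=C double bond, so the unsaturation ending is -ene.
Number the chain so that numbering from this end puts the hydroxyl group at C-1 rather than C-7.
With this numbering: the hydroxyl at C-1; the double bond between C-4 and C-5; an ethyl group at C-4.
Assembling the pieces gives 4-ethylhept-4-en-1-ol.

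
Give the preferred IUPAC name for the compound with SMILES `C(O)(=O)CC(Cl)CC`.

3-chloropentanoic acid

The longest carbon chain that includes the –COOH group has 5 carbons, so the parent hydride is pentane.
A carboxylic acid (terminal –COOH) is the principal characteristic group, giving the suffix -oic acid.
The numbering direction is chosen so that the carboxylic acid carbon is C-1 by definition.
That gives a chloro group at C-3.
Assembling the pieces gives 3-chloropentanoic acid.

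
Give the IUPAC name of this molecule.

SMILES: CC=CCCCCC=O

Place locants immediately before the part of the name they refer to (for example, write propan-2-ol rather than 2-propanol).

The longest chain bearing the –CHO group and the multiple bond is 8 carbons long (octane).
An aldehyde (terminal –CHO) is the principal characteristic group, giving the suffix -al.
A C=C double bond in the chain gives the infix -ene-.
Choose the numbering such that the aldehyde carbon is C-1 by definition.
With this numbering: the double bond between C-6 and C-7.
The name is oct-6-enal.

oct-6-enal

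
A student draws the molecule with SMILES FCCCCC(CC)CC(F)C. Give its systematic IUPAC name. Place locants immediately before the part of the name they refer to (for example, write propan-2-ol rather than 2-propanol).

5-ethyl-1,7-difluorooctane

The parent chain contains 8 carbons (octane).
Choose the numbering such that the substituent locant set {1,5,7} is lower than {2,4,8} at the first point of difference.
That gives an ethyl group at C-5; fluoro groups at C-1 and C-7.
Prefixes are listed alphabetically: ethyl, fluoro.
Assembling the pieces gives 5-ethyl-1,7-difluorooctane.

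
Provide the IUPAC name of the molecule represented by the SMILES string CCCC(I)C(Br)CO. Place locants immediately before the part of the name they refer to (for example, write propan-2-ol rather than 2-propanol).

Counting along the main chain through the –OH group gives 6 carbons: the parent is hexane.
The highest-priority functional group is an alcohol (–OH), so the name ends in -ol.
Choose the numbering such that numbering from this end puts the hydroxyl group at C-1 rather than C-6.
With this numbering: the hydroxyl at C-1; a bromo group at C-2; an iodo group at C-3.
The substituents are ordered alphabetically, ignoring any di-/tri- multipliers.
Putting it together: 2-bromo-3-iodohexan-1-ol.

2-bromo-3-iodohexan-1-ol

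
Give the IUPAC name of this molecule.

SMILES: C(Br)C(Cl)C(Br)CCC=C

The longest carbon chain that includes the multiple bond has 7 carbons, so the parent hydride is heptane.
A C=C double bond in the chain gives the infix -ene-.
The numbering direction is chosen so that numbering from this end puts the double bond at C-1 rather than C-6.
That gives the double bond between C-1 and C-2; bromo groups at C-5 and C-7; a chloro group at C-6.
Prefixes are listed alphabetically: bromo, chloro.
Putting it together: 5,7-dibromo-6-chlorohept-1-ene.

5,7-dibromo-6-chlorohept-1-ene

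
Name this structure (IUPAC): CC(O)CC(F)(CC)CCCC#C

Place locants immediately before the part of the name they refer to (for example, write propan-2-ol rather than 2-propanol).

4-ethyl-4-fluoronon-8-yn-2-ol

Counting along the main chain through the –OH group and the multiple bond gives 9 carbons: the parent is nonane.
The principal characteristic group is an alcohol (–OH), named with the suffix -ol.
There is one C≡C triple bond, indicated by the ending -yne.
The numbering direction is chosen so that numbering from this end puts the hydroxyl group at C-2 rather than C-8.
With this numbering: the hydroxyl at C-2; the triple bond between C-8 and C-9; an ethyl group at C-4; a fluoro group at C-4.
The substituents are ordered alphabetically, ignoring any di-/tri- multipliers.
Putting it together: 4-ethyl-4-fluoronon-8-yn-2-ol.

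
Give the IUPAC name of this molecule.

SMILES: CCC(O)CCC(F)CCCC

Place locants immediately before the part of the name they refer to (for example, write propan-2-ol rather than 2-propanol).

6-fluorodecan-3-ol

The longest chain bearing the –OH group is 10 carbons long (decane).
The principal characteristic group is an alcohol (–OH), named with the suffix -ol.
The numbering direction is chosen so that numbering from this end puts the hydroxyl group at C-3 rather than C-8.
This places the hydroxyl at C-3; a fluoro group at C-6.
The name is 6-fluorodecan-3-ol.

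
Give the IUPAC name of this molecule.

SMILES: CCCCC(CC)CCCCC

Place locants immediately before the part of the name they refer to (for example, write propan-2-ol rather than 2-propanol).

The longest carbon chain is 10 atoms: the parent is decane.
Number the chain so that the substituent locant set {5} is lower than {6} at the first point of difference.
This places an ethyl group at C-5.
Putting it together: 5-ethyldecane.

5-ethyldecane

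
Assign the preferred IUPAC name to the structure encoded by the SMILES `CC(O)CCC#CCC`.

oct-5-yn-2-ol

The longest carbon chain that includes the –OH group and the multiple bond has 8 carbons, so the parent hydride is octane.
The principal characteristic group is an alcohol (–OH), named with the suffix -ol.
There is one C≡C triple bond, indicated by the ending -yne.
Choose the numbering such that numbering from this end puts the hydroxyl group at C-2 rather than C-7.
That gives the hydroxyl at C-2; the triple bond between C-5 and C-6.
The name is oct-5-yn-2-ol.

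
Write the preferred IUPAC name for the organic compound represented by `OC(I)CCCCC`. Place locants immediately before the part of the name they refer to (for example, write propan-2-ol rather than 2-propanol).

1-iodohexan-1-ol

Counting along the main chain through the –OH group gives 6 carbons: the parent is hexane.
An alcohol (–OH) is the principal characteristic group, giving the suffix -ol.
Number the chain so that numbering from this end puts the hydroxyl group at C-1 rather than C-6.
This places the hydroxyl at C-1; an iodo group at C-1.
Assembling the pieces gives 1-iodohexan-1-ol.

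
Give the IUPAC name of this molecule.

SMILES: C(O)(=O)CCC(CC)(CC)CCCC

4,4-diethyloctanoic acid

Counting along the main chain through the –COOH group gives 8 carbons: the parent is octane.
The highest-priority functional group is a carboxylic acid (terminal –COOH), so the name ends in -oic acid.
Choose the numbering such that the carboxylic acid carbon is C-1 by definition.
This places two ethyl groups at C-4.
Putting it together: 4,4-diethyloctanoic acid.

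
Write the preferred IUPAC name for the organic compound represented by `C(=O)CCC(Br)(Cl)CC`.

Counting along the main chain through the –CHO group gives 6 carbons: the parent is hexane.
The principal characteristic group is an aldehyde (terminal –CHO), named with the suffix -al.
Choose the numbering such that the aldehyde carbon is C-1 by definition.
This places a bromo group at C-4; a chloro group at C-4.
The substituents are ordered alphabetically, ignoring any di-/tri- multipliers.
Putting it together: 4-bromo-4-chlorohexanal.

4-bromo-4-chlorohexanal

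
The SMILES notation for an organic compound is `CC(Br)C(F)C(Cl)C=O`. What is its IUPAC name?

Counting along the main chain through the –CHO group gives 5 carbons: the parent is pentane.
The highest-priority functional group is an aldehyde (terminal –CHO), so the name ends in -al.
The numbering direction is chosen so that the aldehyde carbon is C-1 by definition.
That gives a bromo group at C-4; a chloro group at C-2; a fluoro group at C-3.
Prefixes are listed alphabetically: bromo, chloro, fluoro.
Putting it together: 4-bromo-2-chloro-3-fluoropentanal.

4-bromo-2-chloro-3-fluoropentanal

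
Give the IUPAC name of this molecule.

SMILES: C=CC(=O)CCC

hex-1-en-3-one

The longest chain bearing the carbonyl and the multiple bond is 6 carbons long (hexane).
The principal characteristic group is a ketone (C=O on an internal carbon), named with the suffix -one.
The chain contains a C=C double bond, so the unsaturation ending is -ene.
Choose the numbering such that numbering from this end puts the carbonyl group at C-3 rather than C-4.
This places the carbonyl at C-3; the double bond between C-1 and C-2.
Assembling the pieces gives hex-1-en-3-one.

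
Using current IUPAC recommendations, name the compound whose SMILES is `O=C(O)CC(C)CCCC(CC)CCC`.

The longest carbon chain that includes the –COOH group has 10 carbons, so the parent hydride is decane.
A carboxylic acid (terminal –COOH) is the principal characteristic group, giving the suffix -oic acid.
Choose the numbering such that the carboxylic acid carbon is C-1 by definition.
That gives an ethyl group at C-7; a methyl group at C-3.
The substituents are ordered alphabetically, ignoring any di-/tri- multipliers.
The name is 7-ethyl-3-methyldecanoic acid.

7-ethyl-3-methyldecanoic acid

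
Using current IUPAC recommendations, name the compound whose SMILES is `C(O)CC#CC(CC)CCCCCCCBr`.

The longest carbon chain that includes the –OH group and the multiple bond has 12 carbons, so the parent hydride is dodecane.
An alcohol (–OH) is the principal characteristic group, giving the suffix -ol.
A C≡C triple bond in the chain gives the infix -yne-.
Number the chain so that numbering from this end puts the hydroxyl group at C-1 rather than C-12.
This places the hydroxyl at C-1; the triple bond between C-3 and C-4; a bromo group at C-12; an ethyl group at C-5.
Substituent prefixes are cited in alphabetical order (multiplying prefixes like di-/tri- are ignored for ordering).
The name is 12-bromo-5-ethyldodec-3-yn-1-ol.

12-bromo-5-ethyldodec-3-yn-1-ol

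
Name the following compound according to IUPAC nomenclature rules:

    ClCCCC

1-chlorobutane

The parent chain contains 4 carbons (butane).
The numbering direction is chosen so that the substituent locant set {1} is lower than {4} at the first point of difference.
With this numbering: a chloro group at C-1.
The name is 1-chlorobutane.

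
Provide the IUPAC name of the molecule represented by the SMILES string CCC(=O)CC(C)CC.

The longest carbon chain that includes the carbonyl has 7 carbons, so the parent hydride is heptane.
A ketone (C=O on an internal carbon) is the principal characteristic group, giving the suffix -one.
Choose the numbering such that numbering from this end puts the carbonyl group at C-3 rather than C-5.
That gives the carbonyl at C-3; a methyl group at C-5.
The name is 5-methylheptan-3-one.

5-methylheptan-3-one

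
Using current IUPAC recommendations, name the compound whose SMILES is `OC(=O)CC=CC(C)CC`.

5-methylhept-3-enoic acid

Counting along the main chain through the –COOH group and the multiple bond gives 7 carbons: the parent is heptane.
The principal characteristic group is a carboxylic acid (terminal –COOH), named with the suffix -oic acid.
A C=C double bond in the chain gives the infix -ene-.
Choose the numbering such that the carboxylic acid carbon is C-1 by definition.
That gives the double bond between C-3 and C-4; a methyl group at C-5.
Putting it together: 5-methylhept-3-enoic acid.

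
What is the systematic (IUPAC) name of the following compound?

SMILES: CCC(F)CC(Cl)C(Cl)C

2,3-dichloro-5-fluoroheptane

The parent chain contains 7 carbons (heptane).
The numbering direction is chosen so that the substituent locant set {2,3,5} is lower than {3,5,6} at the first point of difference.
This places chloro groups at C-2 and C-3; a fluoro group at C-5.
Substituent prefixes are cited in alphabetical order (multiplying prefixes like di-/tri- are ignored for ordering).
The name is 2,3-dichloro-5-fluoroheptane.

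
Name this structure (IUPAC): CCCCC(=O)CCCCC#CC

Counting along the main chain through the carbonyl and the multiple bond gives 12 carbons: the parent is dodecane.
The principal characteristic group is a ketone (C=O on an internal carbon), named with the suffix -one.
A C≡C triple bond in the chain gives the infix -yne-.
The numbering direction is chosen so that numbering from this end puts the carbonyl group at C-5 rather than C-8.
This places the carbonyl at C-5; the triple bond between C-10 and C-11.
The name is dodec-10-yn-5-one.

dodec-10-yn-5-one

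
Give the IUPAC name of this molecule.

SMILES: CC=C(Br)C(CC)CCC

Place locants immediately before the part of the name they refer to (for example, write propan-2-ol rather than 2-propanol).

3-bromo-4-ethylhept-2-ene

Counting along the main chain through the multiple bond gives 7 carbons: the parent is heptane.
There is one C=C double bond, indicated by the ending -ene.
Choose the numbering such that numbering from this end puts the double bond at C-2 rather than C-5.
This places the double bond between C-2 and C-3; a bromo group at C-3; an ethyl group at C-4.
The substituents are ordered alphabetically, ignoring any di-/tri- multipliers.
Assembling the pieces gives 3-bromo-4-ethylhept-2-ene.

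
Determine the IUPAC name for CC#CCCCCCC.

non-2-yne

The longest carbon chain that includes the multiple bond has 9 carbons, so the parent hydride is nonane.
The chain contains a C≡C triple bond, so the unsaturation ending is -yne.
Choose the numbering such that numbering from this end puts the triple bond at C-2 rather than C-7.
With this numbering: the triple bond between C-2 and C-3.
The name is non-2-yne.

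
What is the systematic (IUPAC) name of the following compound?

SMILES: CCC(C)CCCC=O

The longest chain bearing the –CHO group is 7 carbons long (heptane).
The principal characteristic group is an aldehyde (terminal –CHO), named with the suffix -al.
Choose the numbering such that the aldehyde carbon is C-1 by definition.
That gives a methyl group at C-5.
The name is 5-methylheptanal.

5-methylheptanal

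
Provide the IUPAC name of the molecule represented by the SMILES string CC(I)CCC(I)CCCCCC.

The longest continuous carbon chain has 11 atoms, so the parent hydride is undecane.
Choose the numbering such that the substituent locant set {2,5} is lower than {7,10} at the first point of difference.
With this numbering: iodo groups at C-2 and C-5.
Putting it together: 2,5-diiodoundecane.

2,5-diiodoundecane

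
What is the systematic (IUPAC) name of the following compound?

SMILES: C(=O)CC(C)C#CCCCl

7-chloro-3-methylhept-4-ynal

The longest carbon chain that includes the –CHO group and the multiple bond has 7 carbons, so the parent hydride is heptane.
An aldehyde (terminal –CHO) is the principal characteristic group, giving the suffix -al.
The chain contains a C≡C triple bond, so the unsaturation ending is -yne.
Choose the numbering such that the aldehyde carbon is C-1 by definition.
With this numbering: the triple bond between C-4 and C-5; a chloro group at C-7; a methyl group at C-3.
Substituent prefixes are cited in alphabetical order (multiplying prefixes like di-/tri- are ignored for ordering).
The name is 7-chloro-3-methylhept-4-ynal.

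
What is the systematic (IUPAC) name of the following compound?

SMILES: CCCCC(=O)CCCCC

decan-5-one

The longest carbon chain that includes the carbonyl has 10 carbons, so the parent hydride is decane.
A ketone (C=O on an internal carbon) is the principal characteristic group, giving the suffix -one.
The numbering direction is chosen so that numbering from this end puts the carbonyl group at C-5 rather than C-6.
That gives the carbonyl at C-5.
Assembling the pieces gives decan-5-one.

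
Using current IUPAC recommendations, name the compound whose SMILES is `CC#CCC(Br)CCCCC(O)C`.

The longest carbon chain that includes the –OH group and the multiple bond has 11 carbons, so the parent hydride is undecane.
An alcohol (–OH) is the principal characteristic group, giving the suffix -ol.
A C≡C triple bond in the chain gives the infix -yne-.
Choose the numbering such that numbering from this end puts the hydroxyl group at C-2 rather than C-10.
This places the hydroxyl at C-2; the triple bond between C-9 and C-10; a bromo group at C-7.
The name is 7-bromoundec-9-yn-2-ol.

7-bromoundec-9-yn-2-ol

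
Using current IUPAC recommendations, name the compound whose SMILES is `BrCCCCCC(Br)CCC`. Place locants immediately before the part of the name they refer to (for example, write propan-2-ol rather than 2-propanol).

1,6-dibromononane

The parent chain contains 9 carbons (nonane).
Choose the numbering such that the substituent locant set {1,6} is lower than {4,9} at the first point of difference.
With this numbering: bromo groups at C-1 and C-6.
The name is 1,6-dibromononane.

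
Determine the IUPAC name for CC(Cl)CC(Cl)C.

2,4-dichloropentane

The longest continuous carbon chain has 5 atoms, so the parent hydride is pentane.
Numbering from either end gives identical locants here.
With this numbering: chloro groups at C-2 and C-4.
Assembling the pieces gives 2,4-dichloropentane.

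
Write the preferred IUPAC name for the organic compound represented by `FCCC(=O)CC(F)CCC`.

1,5-difluorooctan-3-one

Counting along the main chain through the carbonyl gives 8 carbons: the parent is octane.
The principal characteristic group is a ketone (C=O on an internal carbon), named with the suffix -one.
Number the chain so that numbering from this end puts the carbonyl group at C-3 rather than C-6.
With this numbering: the carbonyl at C-3; fluoro groups at C-1 and C-5.
Putting it together: 1,5-difluorooctan-3-one.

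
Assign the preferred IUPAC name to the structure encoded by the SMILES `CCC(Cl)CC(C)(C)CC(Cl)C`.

The parent chain contains 8 carbons (octane).
The numbering direction is chosen so that the substituent locant set {2,4,4,6} is lower than {3,5,5,7} at the first point of difference.
With this numbering: chloro groups at C-2 and C-6; two methyl groups at C-4.
Prefixes are listed alphabetically: chloro, methyl.
Assembling the pieces gives 2,6-dichloro-4,4-dimethyloctane.

2,6-dichloro-4,4-dimethyloctane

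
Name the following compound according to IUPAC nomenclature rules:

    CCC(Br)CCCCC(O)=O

The longest chain bearing the –COOH group is 8 carbons long (octane).
The principal characteristic group is a carboxylic acid (terminal –COOH), named with the suffix -oic acid.
The numbering direction is chosen so that the carboxylic acid carbon is C-1 by definition.
With this numbering: a bromo group at C-6.
Assembling the pieces gives 6-bromooctanoic acid.

6-bromooctanoic acid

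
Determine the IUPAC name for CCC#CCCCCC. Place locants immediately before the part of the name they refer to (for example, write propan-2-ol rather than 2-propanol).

non-3-yne

Counting along the main chain through the multiple bond gives 9 carbons: the parent is nonane.
A C≡C triple bond in the chain gives the infix -yne-.
Choose the numbering such that numbering from this end puts the triple bond at C-3 rather than C-6.
This places the triple bond between C-3 and C-4.
Assembling the pieces gives non-3-yne.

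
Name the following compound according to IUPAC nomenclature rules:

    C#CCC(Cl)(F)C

4-chloro-4-fluoropent-1-yne

Counting along the main chain through the multiple bond gives 5 carbons: the parent is pentane.
The chain contains a C≡C triple bond, so the unsaturation ending is -yne.
The numbering direction is chosen so that numbering from this end puts the triple bond at C-1 rather than C-4.
This places the triple bond between C-1 and C-2; a chloro group at C-4; a fluoro group at C-4.
The substituents are ordered alphabetically, ignoring any di-/tri- multipliers.
Assembling the pieces gives 4-chloro-4-fluoropent-1-yne.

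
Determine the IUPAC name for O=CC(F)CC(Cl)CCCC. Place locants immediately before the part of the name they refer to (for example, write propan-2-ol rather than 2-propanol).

4-chloro-2-fluorooctanal

Counting along the main chain through the –CHO group gives 8 carbons: the parent is octane.
An aldehyde (terminal –CHO) is the principal characteristic group, giving the suffix -al.
Number the chain so that the aldehyde carbon is C-1 by definition.
With this numbering: a chloro group at C-4; a fluoro group at C-2.
Prefixes are listed alphabetically: chloro, fluoro.
The name is 4-chloro-2-fluorooctanal.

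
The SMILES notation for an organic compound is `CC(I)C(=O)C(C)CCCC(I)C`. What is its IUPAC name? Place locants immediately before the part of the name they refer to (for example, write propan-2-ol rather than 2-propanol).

The longest chain bearing the carbonyl is 9 carbons long (nonane).
The principal characteristic group is a ketone (C=O on an internal carbon), named with the suffix -one.
Number the chain so that numbering from this end puts the carbonyl group at C-3 rather than C-7.
With this numbering: the carbonyl at C-3; iodo groups at C-2 and C-8; a methyl group at C-4.
Prefixes are listed alphabetically: iodo, methyl.
Assembling the pieces gives 2,8-diiodo-4-methylnonan-3-one.

2,8-diiodo-4-methylnonan-3-one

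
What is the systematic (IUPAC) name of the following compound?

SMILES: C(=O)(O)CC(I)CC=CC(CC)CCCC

7-ethyl-3-iodoundec-5-enoic acid

Counting along the main chain through the –COOH group and the multiple bond gives 11 carbons: the parent is undecane.
A carboxylic acid (terminal –COOH) is the principal characteristic group, giving the suffix -oic acid.
There is one C=C double bond, indicated by the ending -ene.
Number the chain so that the carboxylic acid carbon is C-1 by definition.
That gives the double bond between C-5 and C-6; an ethyl group at C-7; an iodo group at C-3.
Prefixes are listed alphabetically: ethyl, iodo.
The name is 7-ethyl-3-iodoundec-5-enoic acid.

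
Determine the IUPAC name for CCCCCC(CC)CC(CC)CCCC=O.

5,7-diethyldodecanal

The longest chain bearing the –CHO group is 12 carbons long (dodecane).
An aldehyde (terminal –CHO) is the principal characteristic group, giving the suffix -al.
The numbering direction is chosen so that the aldehyde carbon is C-1 by definition.
This places ethyl groups at C-5 and C-7.
Assembling the pieces gives 5,7-diethyldodecanal.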